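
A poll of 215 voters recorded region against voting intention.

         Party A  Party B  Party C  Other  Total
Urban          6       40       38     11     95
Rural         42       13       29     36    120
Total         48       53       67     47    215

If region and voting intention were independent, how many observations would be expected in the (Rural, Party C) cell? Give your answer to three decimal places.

Row total (Rural) = 120; column total (Party C) = 67; grand total N = 215.
Expected count = (row total × column total) / N = 120 × 67 / 215 = 37.395.

37.395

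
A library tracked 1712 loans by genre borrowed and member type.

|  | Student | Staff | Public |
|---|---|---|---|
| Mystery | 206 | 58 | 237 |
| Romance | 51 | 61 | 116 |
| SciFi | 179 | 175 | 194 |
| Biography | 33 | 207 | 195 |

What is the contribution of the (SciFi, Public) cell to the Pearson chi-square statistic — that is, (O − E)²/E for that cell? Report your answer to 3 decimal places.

7.970

Row total (SciFi) = 548; column total (Public) = 742; N = 1712.
Expected count E = 548 × 742 / 1712 = 237.5093.
Contribution = (O − E)²/E = (194 − 237.5093)² / 237.5093 = 7.970.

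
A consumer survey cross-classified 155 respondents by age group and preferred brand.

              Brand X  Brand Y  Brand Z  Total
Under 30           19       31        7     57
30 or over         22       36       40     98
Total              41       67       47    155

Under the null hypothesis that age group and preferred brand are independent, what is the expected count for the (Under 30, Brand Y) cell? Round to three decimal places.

24.639

Row total (Under 30) = 57; column total (Brand Y) = 67; grand total N = 155.
Expected count = (row total × column total) / N = 57 × 67 / 155 = 24.639.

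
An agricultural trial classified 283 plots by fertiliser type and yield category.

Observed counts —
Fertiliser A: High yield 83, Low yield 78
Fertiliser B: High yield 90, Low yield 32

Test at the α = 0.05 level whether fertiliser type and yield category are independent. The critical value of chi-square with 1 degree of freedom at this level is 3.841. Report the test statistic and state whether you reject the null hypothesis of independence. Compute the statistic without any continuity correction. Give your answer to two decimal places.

Row totals: 161, 122. Column totals: 173, 110. Grand total N = 283.
Expected counts (row total × column total / N):
  Fertiliser A, High yield: 161×173/283 = 98.420
  Fertiliser A, Low yield: 161×110/283 = 62.580
  Fertiliser B, High yield: 122×173/283 = 74.580
  Fertiliser B, Low yield: 122×110/283 = 47.420
Contributions (O − E)²/E:
  (83 − 98.420)²/98.420 = 2.4159
  (78 − 62.580)²/62.580 = 3.7996
  (90 − 74.580)²/74.580 = 3.1882
  (32 − 47.420)²/47.420 = 5.0143
χ² = 2.4159 + 3.7996 + 3.1882 + 5.0143 = 14.42
df = (2−1)(2−1) = 1. Since 14.42 > 3.841, reject the null hypothesis of independence at α = 0.05.

14.42; reject H₀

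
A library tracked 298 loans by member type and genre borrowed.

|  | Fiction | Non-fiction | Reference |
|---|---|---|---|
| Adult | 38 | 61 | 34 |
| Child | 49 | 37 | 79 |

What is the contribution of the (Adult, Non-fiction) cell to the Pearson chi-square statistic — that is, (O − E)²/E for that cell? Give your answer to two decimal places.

6.81

Row total (Adult) = 133; column total (Non-fiction) = 98; N = 298.
Expected count E = 133 × 98 / 298 = 43.738.
Contribution = (O − E)²/E = (61 − 43.738)² / 43.738 = 6.81.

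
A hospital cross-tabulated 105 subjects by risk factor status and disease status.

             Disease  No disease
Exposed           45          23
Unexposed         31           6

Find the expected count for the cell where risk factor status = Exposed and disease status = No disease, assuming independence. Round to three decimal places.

Row total (Exposed) = 68; column total (No disease) = 29; grand total N = 105.
Expected count = (row total × column total) / N = 68 × 29 / 105 = 18.781.

18.781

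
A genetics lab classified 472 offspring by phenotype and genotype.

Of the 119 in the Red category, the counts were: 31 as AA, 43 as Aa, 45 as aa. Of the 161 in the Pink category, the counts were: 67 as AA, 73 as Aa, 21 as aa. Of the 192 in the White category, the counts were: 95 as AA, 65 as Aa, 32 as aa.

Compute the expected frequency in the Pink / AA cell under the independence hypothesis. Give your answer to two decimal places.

65.83

Row total (Pink) = 161; column total (AA) = 193; grand total N = 472.
Expected count = (row total × column total) / N = 161 × 193 / 472 = 65.83.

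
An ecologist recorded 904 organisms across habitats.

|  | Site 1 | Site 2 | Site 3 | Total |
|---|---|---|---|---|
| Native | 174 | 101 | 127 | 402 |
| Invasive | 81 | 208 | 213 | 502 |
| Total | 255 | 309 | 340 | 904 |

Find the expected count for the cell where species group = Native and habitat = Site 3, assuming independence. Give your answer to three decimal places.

151.195

Row total (Native) = 402; column total (Site 3) = 340; grand total N = 904.
Expected count = (row total × column total) / N = 402 × 340 / 904 = 151.195.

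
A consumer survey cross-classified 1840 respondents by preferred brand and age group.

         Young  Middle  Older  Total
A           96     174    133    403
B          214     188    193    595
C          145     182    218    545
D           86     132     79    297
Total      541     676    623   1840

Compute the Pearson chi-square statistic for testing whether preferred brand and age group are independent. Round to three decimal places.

Grand total N = 1840.
Expected counts (row total × column total / N):
  A, Young: 403×541/1840 = 118.4908
  A, Middle: 403×676/1840 = 148.0587
  A, Older: 403×623/1840 = 136.4505
  B, Young: 595×541/1840 = 174.9429
  B, Middle: 595×676/1840 = 218.5978
  B, Older: 595×623/1840 = 201.4592
  C, Young: 545×541/1840 = 160.2418
  C, Middle: 545×676/1840 = 200.2283
  C, Older: 545×623/1840 = 184.5299
  D, Young: 297×541/1840 = 87.3245
  D, Middle: 297×676/1840 = 109.1152
  D, Older: 297×623/1840 = 100.5603
Contributions (O − E)²/E:
  (96 − 118.4908)²/118.4908 = 4.2690
  (174 − 148.0587)²/148.0587 = 4.5452
  (133 − 136.4505)²/136.4505 = 0.0873
  (214 − 174.9429)²/174.9429 = 8.7197
  (188 − 218.5978)²/218.5978 = 4.2829
  (193 − 201.4592)²/201.4592 = 0.3552
  (145 − 160.2418)²/160.2418 = 1.4498
  (182 − 200.2283)²/200.2283 = 1.6595
  (218 − 184.5299)²/184.5299 = 6.0708
  (86 − 87.3245)²/87.3245 = 0.0201
  (132 − 109.1152)²/109.1152 = 4.7996
  (79 − 100.5603)²/100.5603 = 4.6226
χ² = 4.2690 + 4.5452 + 0.0873 + 8.7197 + 4.2829 + 0.3552 + 1.4498 + 1.6595 + 6.0708 + 0.0201 + 4.7996 + 4.6226 = 40.882

40.882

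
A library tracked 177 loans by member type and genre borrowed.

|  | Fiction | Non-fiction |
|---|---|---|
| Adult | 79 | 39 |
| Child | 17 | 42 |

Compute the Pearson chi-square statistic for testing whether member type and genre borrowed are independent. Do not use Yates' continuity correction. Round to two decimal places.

23.05

Row totals: 118, 59. Column totals: 96, 81. Grand total N = 177.
Expected counts (row total × column total / N):
  Adult, Fiction: 118×96/177 = 64.000
  Adult, Non-fiction: 118×81/177 = 54.000
  Child, Fiction: 59×96/177 = 32.000
  Child, Non-fiction: 59×81/177 = 27.000
Contributions (O − E)²/E:
  (79 − 64.000)²/64.000 = 3.5156
  (39 − 54.000)²/54.000 = 4.1667
  (17 − 32.000)²/32.000 = 7.0313
  (42 − 27.000)²/27.000 = 8.3333
χ² = 3.5156 + 4.1667 + 7.0313 + 8.3333 = 23.05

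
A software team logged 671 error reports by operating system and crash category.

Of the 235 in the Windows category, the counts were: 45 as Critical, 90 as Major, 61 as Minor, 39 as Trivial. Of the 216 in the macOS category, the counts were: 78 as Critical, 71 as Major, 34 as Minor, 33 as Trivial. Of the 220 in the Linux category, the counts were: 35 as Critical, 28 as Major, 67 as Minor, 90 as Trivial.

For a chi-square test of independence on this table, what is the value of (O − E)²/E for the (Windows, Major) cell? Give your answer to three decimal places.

8.563

Row total (Windows) = 235; column total (Major) = 189; N = 671.
Expected count E = 235 × 189 / 671 = 66.1923.
Contribution = (O − E)²/E = (90 − 66.1923)² / 66.1923 = 8.563.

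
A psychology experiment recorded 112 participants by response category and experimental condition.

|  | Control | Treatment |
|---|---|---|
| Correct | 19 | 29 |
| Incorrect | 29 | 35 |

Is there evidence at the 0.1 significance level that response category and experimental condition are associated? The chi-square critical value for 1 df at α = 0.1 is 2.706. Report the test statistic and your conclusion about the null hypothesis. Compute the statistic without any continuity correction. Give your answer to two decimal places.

Row totals: 48, 64. Column totals: 48, 64. Grand total N = 112.
Expected counts (row total × column total / N):
  Correct, Control: 48×48/112 = 20.571
  Correct, Treatment: 48×64/112 = 27.429
  Incorrect, Control: 64×48/112 = 27.429
  Incorrect, Treatment: 64×64/112 = 36.571
Contributions (O − E)²/E:
  (19 − 20.571)²/20.571 = 0.1200
  (29 − 27.429)²/27.429 = 0.0900
  (29 − 27.429)²/27.429 = 0.0900
  (35 − 36.571)²/36.571 = 0.0675
χ² = 0.1200 + 0.0900 + 0.0900 + 0.0675 = 0.37
df = (2−1)(2−1) = 1. Since 0.37 < 2.706, fail to reject the null hypothesis of independence at α = 0.1.

0.37; fail to reject H₀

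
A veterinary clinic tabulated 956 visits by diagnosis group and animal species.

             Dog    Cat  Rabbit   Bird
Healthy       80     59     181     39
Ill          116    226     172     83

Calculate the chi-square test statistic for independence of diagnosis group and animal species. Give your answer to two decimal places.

65.37

Row totals: 359, 597. Column totals: 196, 285, 353, 122. Grand total N = 956.
Expected counts (row total × column total / N):
  Healthy, Dog: 359×196/956 = 73.603
  Healthy, Cat: 359×285/956 = 107.024
  Healthy, Rabbit: 359×353/956 = 132.560
  Healthy, Bird: 359×122/956 = 45.814
  Ill, Dog: 597×196/956 = 122.397
  Ill, Cat: 597×285/956 = 177.976
  Ill, Rabbit: 597×353/956 = 220.440
  Ill, Bird: 597×122/956 = 76.186
Contributions (O − E)²/E:
  (80 − 73.603)²/73.603 = 0.5560
  (59 − 107.024)²/107.024 = 21.5494
  (181 − 132.560)²/132.560 = 17.7009
  (39 − 45.814)²/45.814 = 1.0135
  (116 − 122.397)²/122.397 = 0.3343
  (226 − 177.976)²/177.976 = 12.9585
  (172 − 220.440)²/220.440 = 10.6443
  (83 − 76.186)²/76.186 = 0.6094
χ² = 0.5560 + 21.5494 + 17.7009 + 1.0135 + 0.3343 + 12.9585 + 10.6443 + 0.6094 = 65.37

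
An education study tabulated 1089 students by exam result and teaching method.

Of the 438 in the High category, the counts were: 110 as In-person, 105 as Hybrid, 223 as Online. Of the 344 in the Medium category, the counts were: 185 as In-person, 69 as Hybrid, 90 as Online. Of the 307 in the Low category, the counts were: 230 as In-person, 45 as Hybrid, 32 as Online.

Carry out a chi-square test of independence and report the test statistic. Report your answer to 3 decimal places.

202.124

Row totals: 438, 344, 307. Column totals: 525, 219, 345. Grand total N = 1089.
Expected counts (row total × column total / N):
  High, In-person: 438×525/1089 = 211.15702
  High, Hybrid: 438×219/1089 = 88.08264
  High, Online: 438×345/1089 = 138.76033
  Medium, In-person: 344×525/1089 = 165.84022
  Medium, Hybrid: 344×219/1089 = 69.17906
  Medium, Online: 344×345/1089 = 108.98072
  Low, In-person: 307×525/1089 = 148.00275
  Low, Hybrid: 307×219/1089 = 61.73829
  Low, Online: 307×345/1089 = 97.25895
Contributions (O − E)²/E:
  (110 − 211.15702)²/211.15702 = 48.4603
  (105 − 88.08264)²/88.08264 = 3.2492
  (223 − 138.76033)²/138.76033 = 51.1409
  (185 − 165.84022)²/165.84022 = 2.2136
  (69 − 69.17906)²/69.17906 = 0.0005
  (90 − 108.98072)²/108.98072 = 3.3058
  (230 − 148.00275)²/148.00275 = 45.4285
  (45 − 61.73829)²/61.73829 = 4.5380
  (32 − 97.25895)²/97.25895 = 43.7875
χ² = 48.4603 + 3.2492 + 51.1409 + 2.2136 + 0.0005 + 3.3058 + 45.4285 + 4.5380 + 43.7875 = 202.124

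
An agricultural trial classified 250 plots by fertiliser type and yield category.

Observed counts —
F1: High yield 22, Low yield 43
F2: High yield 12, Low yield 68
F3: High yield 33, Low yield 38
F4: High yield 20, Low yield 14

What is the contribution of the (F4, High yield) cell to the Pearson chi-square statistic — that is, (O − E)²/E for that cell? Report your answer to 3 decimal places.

5.639

Row total (F4) = 34; column total (High yield) = 87; N = 250.
Expected count E = 34 × 87 / 250 = 11.8320.
Contribution = (O − E)²/E = (20 − 11.8320)² / 11.8320 = 5.639.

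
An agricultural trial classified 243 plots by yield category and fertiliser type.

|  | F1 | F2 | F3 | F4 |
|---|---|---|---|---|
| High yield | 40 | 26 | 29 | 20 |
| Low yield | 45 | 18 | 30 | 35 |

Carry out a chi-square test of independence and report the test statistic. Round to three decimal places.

5.176

Row totals: 115, 128. Column totals: 85, 44, 59, 55. Grand total N = 243.
Expected counts (row total × column total / N):
  High yield, F1: 115×85/243 = 40.2263
  High yield, F2: 115×44/243 = 20.8230
  High yield, F3: 115×59/243 = 27.9218
  High yield, F4: 115×55/243 = 26.0288
  Low yield, F1: 128×85/243 = 44.7737
  Low yield, F2: 128×44/243 = 23.1770
  Low yield, F3: 128×59/243 = 31.0782
  Low yield, F4: 128×55/243 = 28.9712
Contributions (O − E)²/E:
  (40 − 40.2263)²/40.2263 = 0.0013
  (26 − 20.8230)²/20.8230 = 1.2871
  (29 − 27.9218)²/27.9218 = 0.0416
  (20 − 26.0288)²/26.0288 = 1.3964
  (45 − 44.7737)²/44.7737 = 0.0011
  (18 − 23.1770)²/23.1770 = 1.1564
  (30 − 31.0782)²/31.0782 = 0.0374
  (35 − 28.9712)²/28.9712 = 1.2546
χ² = 0.0013 + 1.2871 + 0.0416 + 1.3964 + 0.0011 + 1.1564 + 0.0374 + 1.2546 = 5.176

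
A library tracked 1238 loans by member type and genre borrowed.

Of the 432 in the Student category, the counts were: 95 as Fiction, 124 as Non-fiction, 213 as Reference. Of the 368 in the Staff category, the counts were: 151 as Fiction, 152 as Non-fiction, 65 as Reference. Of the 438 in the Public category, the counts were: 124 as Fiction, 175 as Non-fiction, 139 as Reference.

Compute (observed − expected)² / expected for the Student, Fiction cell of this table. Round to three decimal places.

9.012

Row total (Student) = 432; column total (Fiction) = 370; N = 1238.
Expected count E = 432 × 370 / 1238 = 129.1115.
Contribution = (O − E)²/E = (95 − 129.1115)² / 129.1115 = 9.012.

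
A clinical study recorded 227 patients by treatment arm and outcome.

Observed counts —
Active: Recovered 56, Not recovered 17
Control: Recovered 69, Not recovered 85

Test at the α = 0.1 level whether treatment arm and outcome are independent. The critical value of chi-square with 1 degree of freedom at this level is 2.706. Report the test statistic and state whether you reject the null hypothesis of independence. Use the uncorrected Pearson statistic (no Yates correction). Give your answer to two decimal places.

20.38; reject H₀

Row totals: 73, 154. Column totals: 125, 102. Grand total N = 227.
Expected counts (row total × column total / N):
  Active, Recovered: 73×125/227 = 40.198
  Active, Not recovered: 73×102/227 = 32.802
  Control, Recovered: 154×125/227 = 84.802
  Control, Not recovered: 154×102/227 = 69.198
Contributions (O − E)²/E:
  (56 − 40.198)²/40.198 = 6.2118
  (17 − 32.802)²/32.802 = 7.6124
  (69 − 84.802)²/84.802 = 2.9445
  (85 − 69.198)²/69.198 = 3.6085
χ² = 6.2118 + 7.6124 + 2.9445 + 3.6085 = 20.38
df = (2−1)(2−1) = 1. Since 20.38 > 2.706, reject the null hypothesis of independence at α = 0.1.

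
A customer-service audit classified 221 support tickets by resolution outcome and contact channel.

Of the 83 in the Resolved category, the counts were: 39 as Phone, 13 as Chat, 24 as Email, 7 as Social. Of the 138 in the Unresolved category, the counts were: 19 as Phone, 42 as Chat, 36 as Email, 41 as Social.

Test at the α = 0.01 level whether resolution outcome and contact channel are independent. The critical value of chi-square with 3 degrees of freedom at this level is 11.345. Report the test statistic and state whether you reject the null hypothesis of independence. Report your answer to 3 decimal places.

37.293; reject H₀

Row totals: 83, 138. Column totals: 58, 55, 60, 48. Grand total N = 221.
Expected counts (row total × column total / N):
  Resolved, Phone: 83×58/221 = 21.7828
  Resolved, Chat: 83×55/221 = 20.6561
  Resolved, Email: 83×60/221 = 22.5339
  Resolved, Social: 83×48/221 = 18.0271
  Unresolved, Phone: 138×58/221 = 36.2172
  Unresolved, Chat: 138×55/221 = 34.3439
  Unresolved, Email: 138×60/221 = 37.4661
  Unresolved, Social: 138×48/221 = 29.9729
Contributions (O − E)²/E:
  (39 − 21.7828)²/21.7828 = 13.6085
  (13 − 20.6561)²/20.6561 = 2.8377
  (24 − 22.5339)²/22.5339 = 0.0954
  (7 − 18.0271)²/18.0271 = 6.7452
  (19 − 36.2172)²/36.2172 = 8.1848
  (42 − 34.3439)²/34.3439 = 1.7067
  (36 − 37.4661)²/37.4661 = 0.0574
  (41 − 29.9729)²/29.9729 = 4.0569
χ² = 13.6085 + 2.8377 + 0.0954 + 6.7452 + 8.1848 + 1.7067 + 0.0574 + 4.0569 = 37.293
df = (2−1)(4−1) = 3. Since 37.293 > 11.345, reject the null hypothesis of independence at α = 0.01.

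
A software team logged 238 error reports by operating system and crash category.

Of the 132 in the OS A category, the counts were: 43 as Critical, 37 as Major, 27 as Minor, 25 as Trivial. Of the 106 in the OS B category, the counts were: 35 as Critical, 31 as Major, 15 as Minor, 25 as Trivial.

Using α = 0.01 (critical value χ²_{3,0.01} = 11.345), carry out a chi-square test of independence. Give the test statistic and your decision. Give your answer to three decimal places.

Row totals: 132, 106. Column totals: 78, 68, 42, 50. Grand total N = 238.
Expected counts (row total × column total / N):
  OS A, Critical: 132×78/238 = 43.2605
  OS A, Major: 132×68/238 = 37.7143
  OS A, Minor: 132×42/238 = 23.2941
  OS A, Trivial: 132×50/238 = 27.7311
  OS B, Critical: 106×78/238 = 34.7395
  OS B, Major: 106×68/238 = 30.2857
  OS B, Minor: 106×42/238 = 18.7059
  OS B, Trivial: 106×50/238 = 22.2689
Contributions (O − E)²/E:
  (43 − 43.2605)²/43.2605 = 0.0016
  (37 − 37.7143)²/37.7143 = 0.0135
  (27 − 23.2941)²/23.2941 = 0.5896
  (25 − 27.7311)²/27.7311 = 0.2690
  (35 − 34.7395)²/34.7395 = 0.0020
  (31 − 30.2857)²/30.2857 = 0.0168
  (15 − 18.7059)²/18.7059 = 0.7342
  (25 − 22.2689)²/22.2689 = 0.3349
χ² = 0.0016 + 0.0135 + 0.5896 + 0.2690 + 0.0020 + 0.0168 + 0.7342 + 0.3349 = 1.962
df = (2−1)(4−1) = 3. Since 1.962 < 11.345, fail to reject the null hypothesis of independence at α = 0.01.

1.962; fail to reject H₀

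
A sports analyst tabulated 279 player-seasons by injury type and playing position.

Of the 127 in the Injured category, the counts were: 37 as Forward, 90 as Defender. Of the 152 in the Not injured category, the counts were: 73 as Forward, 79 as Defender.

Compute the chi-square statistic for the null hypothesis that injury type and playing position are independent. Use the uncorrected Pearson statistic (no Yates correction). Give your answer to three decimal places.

Row totals: 127, 152. Column totals: 110, 169. Grand total N = 279.
Expected counts (row total × column total / N):
  Injured, Forward: 127×110/279 = 50.0717
  Injured, Defender: 127×169/279 = 76.9283
  Not injured, Forward: 152×110/279 = 59.9283
  Not injured, Defender: 152×169/279 = 92.0717
Contributions (O − E)²/E:
  (37 − 50.0717)²/50.0717 = 3.4125
  (90 − 76.9283)²/76.9283 = 2.2212
  (73 − 59.9283)²/59.9283 = 2.8512
  (79 − 92.0717)²/92.0717 = 1.8558
χ² = 3.4125 + 2.2212 + 2.8512 + 1.8558 = 10.341

10.341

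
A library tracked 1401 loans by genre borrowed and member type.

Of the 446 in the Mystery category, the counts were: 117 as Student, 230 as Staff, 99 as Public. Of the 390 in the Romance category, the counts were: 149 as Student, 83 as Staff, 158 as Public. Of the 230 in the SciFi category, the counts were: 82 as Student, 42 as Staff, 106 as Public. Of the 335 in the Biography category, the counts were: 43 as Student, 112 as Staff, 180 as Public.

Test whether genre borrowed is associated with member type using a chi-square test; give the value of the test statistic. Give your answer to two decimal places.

Row totals: 446, 390, 230, 335. Column totals: 391, 467, 543. Grand total N = 1401.
Expected counts (row total × column total / N):
  Mystery, Student: 446×391/1401 = 124.4725
  Mystery, Staff: 446×467/1401 = 148.6667
  Mystery, Public: 446×543/1401 = 172.8608
  Romance, Student: 390×391/1401 = 108.8437
  Romance, Staff: 390×467/1401 = 130.0000
  Romance, Public: 390×543/1401 = 151.1563
  SciFi, Student: 230×391/1401 = 64.1899
  SciFi, Staff: 230×467/1401 = 76.6667
  SciFi, Public: 230×543/1401 = 89.1435
  Biography, Student: 335×391/1401 = 93.4939
  Biography, Staff: 335×467/1401 = 111.6667
  Biography, Public: 335×543/1401 = 129.8394
Contributions (O − E)²/E:
  (117 − 124.4725)²/124.4725 = 0.4486
  (230 − 148.6667)²/148.6667 = 44.4962
  (99 − 172.8608)²/172.8608 = 31.5596
  (149 − 108.8437)²/108.8437 = 14.8151
  (83 − 130.0000)²/130.0000 = 16.9923
  (158 − 151.1563)²/151.1563 = 0.3099
  (82 − 64.1899)²/64.1899 = 4.9416
  (42 − 76.6667)²/76.6667 = 15.6754
  (106 − 89.1435)²/89.1435 = 3.1875
  (43 − 93.4939)²/93.4939 = 27.2706
  (112 − 111.6667)²/111.6667 = 0.0010
  (180 − 129.8394)²/129.8394 = 19.3784
χ² = 0.4486 + 44.4962 + 31.5596 + 14.8151 + 16.9923 + 0.3099 + 4.9416 + 15.6754 + 3.1875 + 27.2706 + 0.0010 + 19.3784 = 179.08

179.08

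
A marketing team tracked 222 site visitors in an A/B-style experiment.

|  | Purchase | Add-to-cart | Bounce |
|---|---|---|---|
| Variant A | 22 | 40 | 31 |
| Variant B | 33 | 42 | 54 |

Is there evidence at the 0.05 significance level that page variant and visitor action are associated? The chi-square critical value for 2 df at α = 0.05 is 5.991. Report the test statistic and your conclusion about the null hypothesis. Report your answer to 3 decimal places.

2.706; fail to reject H₀

Row totals: 93, 129. Column totals: 55, 82, 85. Grand total N = 222.
Expected counts (row total × column total / N):
  Variant A, Purchase: 93×55/222 = 23.0405
  Variant A, Add-to-cart: 93×82/222 = 34.3514
  Variant A, Bounce: 93×85/222 = 35.6081
  Variant B, Purchase: 129×55/222 = 31.9595
  Variant B, Add-to-cart: 129×82/222 = 47.6486
  Variant B, Bounce: 129×85/222 = 49.3919
Contributions (O − E)²/E:
  (22 − 23.0405)²/23.0405 = 0.0470
  (40 − 34.3514)²/34.3514 = 0.9288
  (31 − 35.6081)²/35.6081 = 0.5963
  (33 − 31.9595)²/31.9595 = 0.0339
  (42 − 47.6486)²/47.6486 = 0.6696
  (54 − 49.3919)²/49.3919 = 0.4299
χ² = 0.0470 + 0.9288 + 0.5963 + 0.0339 + 0.6696 + 0.4299 = 2.706
df = (2−1)(3−1) = 2. Since 2.706 < 5.991, fail to reject the null hypothesis of independence at α = 0.05.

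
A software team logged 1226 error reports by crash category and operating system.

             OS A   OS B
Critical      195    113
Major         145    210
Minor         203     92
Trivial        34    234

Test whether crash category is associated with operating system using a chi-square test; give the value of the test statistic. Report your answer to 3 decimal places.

221.287

Row totals: 308, 355, 295, 268. Column totals: 577, 649. Grand total N = 1226.
Expected counts (row total × column total / N):
  Critical, OS A: 308×577/1226 = 144.9560
  Critical, OS B: 308×649/1226 = 163.0440
  Major, OS A: 355×577/1226 = 167.0759
  Major, OS B: 355×649/1226 = 187.9241
  Minor, OS A: 295×577/1226 = 138.8377
  Minor, OS B: 295×649/1226 = 156.1623
  Trivial, OS A: 268×577/1226 = 126.1305
  Trivial, OS B: 268×649/1226 = 141.8695
Contributions (O − E)²/E:
  (195 − 144.9560)²/144.9560 = 17.2770
  (113 − 163.0440)²/163.0440 = 15.3603
  (145 − 167.0759)²/167.0759 = 2.9169
  (210 − 187.9241)²/187.9241 = 2.5933
  (203 − 138.8377)²/138.8377 = 29.6519
  (92 − 156.1623)²/156.1623 = 26.3623
  (34 − 126.1305)²/126.1305 = 67.2956
  (234 − 141.8695)²/141.8695 = 59.8298
χ² = 17.2770 + 15.3603 + 2.9169 + 2.5933 + 29.6519 + 26.3623 + 67.2956 + 59.8298 = 221.287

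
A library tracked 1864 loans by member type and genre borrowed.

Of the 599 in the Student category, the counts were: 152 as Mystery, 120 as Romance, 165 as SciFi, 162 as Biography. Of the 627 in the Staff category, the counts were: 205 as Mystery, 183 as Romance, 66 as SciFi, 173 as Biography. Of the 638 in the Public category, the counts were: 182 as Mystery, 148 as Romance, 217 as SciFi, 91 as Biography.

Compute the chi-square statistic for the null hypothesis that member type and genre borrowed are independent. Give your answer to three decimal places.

125.202

Row totals: 599, 627, 638. Column totals: 539, 451, 448, 426. Grand total N = 1864.
Expected counts (row total × column total / N):
  Student, Mystery: 599×539/1864 = 173.2087
  Student, Romance: 599×451/1864 = 144.9297
  Student, SciFi: 599×448/1864 = 143.9657
  Student, Biography: 599×426/1864 = 136.8959
  Staff, Mystery: 627×539/1864 = 181.3053
  Staff, Romance: 627×451/1864 = 151.7044
  Staff, SciFi: 627×448/1864 = 150.6953
  Staff, Biography: 627×426/1864 = 143.2951
  Public, Mystery: 638×539/1864 = 184.4861
  Public, Romance: 638×451/1864 = 154.3659
  Public, SciFi: 638×448/1864 = 153.3391
  Public, Biography: 638×426/1864 = 145.8090
Contributions (O − E)²/E:
  (152 − 173.2087)²/173.2087 = 2.5969
  (120 − 144.9297)²/144.9297 = 4.2882
  (165 − 143.9657)²/143.9657 = 3.0732
  (162 − 136.8959)²/136.8959 = 4.6036
  (205 − 181.3053)²/181.3053 = 3.0966
  (183 − 151.7044)²/151.7044 = 6.4561
  (66 − 150.6953)²/150.6953 = 47.6013
  (173 − 143.2951)²/143.2951 = 6.1578
  (182 − 184.4861)²/184.4861 = 0.0335
  (148 − 154.3659)²/154.3659 = 0.2625
  (217 − 153.3391)²/153.3391 = 26.4297
  (91 − 145.8090)²/145.8090 = 20.6025
χ² = 2.5969 + 4.2882 + 3.0732 + 4.6036 + 3.0966 + 6.4561 + 47.6013 + 6.1578 + 0.0335 + 0.2625 + 26.4297 + 20.6025 = 125.202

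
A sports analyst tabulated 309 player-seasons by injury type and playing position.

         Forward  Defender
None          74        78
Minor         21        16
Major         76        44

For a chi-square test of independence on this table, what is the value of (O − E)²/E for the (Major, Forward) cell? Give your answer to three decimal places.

Row total (Major) = 120; column total (Forward) = 171; N = 309.
Expected count E = 120 × 171 / 309 = 66.4078.
Contribution = (O − E)²/E = (76 − 66.4078)² / 66.4078 = 1.386.

1.386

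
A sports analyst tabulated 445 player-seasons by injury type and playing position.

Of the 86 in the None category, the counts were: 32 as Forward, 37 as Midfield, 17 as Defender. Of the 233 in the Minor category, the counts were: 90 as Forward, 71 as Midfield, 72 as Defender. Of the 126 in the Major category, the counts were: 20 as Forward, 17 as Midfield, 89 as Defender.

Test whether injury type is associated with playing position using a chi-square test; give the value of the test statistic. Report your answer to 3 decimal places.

74.249

Row totals: 86, 233, 126. Column totals: 142, 125, 178. Grand total N = 445.
Expected counts (row total × column total / N):
  None, Forward: 86×142/445 = 27.4427
  None, Midfield: 86×125/445 = 24.1573
  None, Defender: 86×178/445 = 34.4000
  Minor, Forward: 233×142/445 = 74.3506
  Minor, Midfield: 233×125/445 = 65.4494
  Minor, Defender: 233×178/445 = 93.2000
  Major, Forward: 126×142/445 = 40.2067
  Major, Midfield: 126×125/445 = 35.3933
  Major, Defender: 126×178/445 = 50.4000
Contributions (O − E)²/E:
  (32 − 27.4427)²/27.4427 = 0.7568
  (37 − 24.1573)²/24.1573 = 6.8275
  (17 − 34.4000)²/34.4000 = 8.8012
  (90 − 74.3506)²/74.3506 = 3.2939
  (71 − 65.4494)²/65.4494 = 0.4707
  (72 − 93.2000)²/93.2000 = 4.8223
  (20 − 40.2067)²/40.2067 = 10.1553
  (17 − 35.3933)²/35.3933 = 9.5587
  (89 − 50.4000)²/50.4000 = 29.5627
χ² = 0.7568 + 6.8275 + 8.8012 + 3.2939 + 0.4707 + 4.8223 + 10.1553 + 9.5587 + 29.5627 = 74.249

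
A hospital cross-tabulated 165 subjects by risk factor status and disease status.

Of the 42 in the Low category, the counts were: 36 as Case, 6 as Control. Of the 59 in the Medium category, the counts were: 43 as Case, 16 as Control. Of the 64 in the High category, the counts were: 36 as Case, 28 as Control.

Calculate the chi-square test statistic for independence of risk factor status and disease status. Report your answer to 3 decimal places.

Row totals: 42, 59, 64. Column totals: 115, 50. Grand total N = 165.
Expected counts (row total × column total / N):
  Low, Case: 42×115/165 = 29.27273
  Low, Control: 42×50/165 = 12.72727
  Medium, Case: 59×115/165 = 41.12121
  Medium, Control: 59×50/165 = 17.87879
  High, Case: 64×115/165 = 44.60606
  High, Control: 64×50/165 = 19.39394
Contributions (O − E)²/E:
  (36 − 29.27273)²/29.27273 = 1.5460
  (6 − 12.72727)²/12.72727 = 3.5558
  (43 − 41.12121)²/41.12121 = 0.0858
  (16 − 17.87879)²/17.87879 = 0.1974
  (36 − 44.60606)²/44.60606 = 1.6604
  (28 − 19.39394)²/19.39394 = 3.8189
χ² = 1.5460 + 3.5558 + 0.0858 + 0.1974 + 1.6604 + 3.8189 = 10.864

10.864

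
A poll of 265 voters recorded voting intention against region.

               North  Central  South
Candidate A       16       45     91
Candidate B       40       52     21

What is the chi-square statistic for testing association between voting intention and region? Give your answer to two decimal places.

Row totals: 152, 113. Column totals: 56, 97, 112. Grand total N = 265.
Expected counts (row total × column total / N):
  Candidate A, North: 152×56/265 = 32.121
  Candidate A, Central: 152×97/265 = 55.638
  Candidate A, South: 152×112/265 = 64.242
  Candidate B, North: 113×56/265 = 23.879
  Candidate B, Central: 113×97/265 = 41.362
  Candidate B, South: 113×112/265 = 47.758
Contributions (O − E)²/E:
  (16 − 32.121)²/32.121 = 8.0909
  (45 − 55.638)²/55.638 = 2.0340
  (91 − 64.242)²/64.242 = 11.1452
  (40 − 23.879)²/23.879 = 10.8835
  (52 − 41.362)²/41.362 = 2.7360
  (21 − 47.758)²/47.758 = 14.9921
χ² = 8.0909 + 2.0340 + 11.1452 + 10.8835 + 2.7360 + 14.9921 = 49.88

49.88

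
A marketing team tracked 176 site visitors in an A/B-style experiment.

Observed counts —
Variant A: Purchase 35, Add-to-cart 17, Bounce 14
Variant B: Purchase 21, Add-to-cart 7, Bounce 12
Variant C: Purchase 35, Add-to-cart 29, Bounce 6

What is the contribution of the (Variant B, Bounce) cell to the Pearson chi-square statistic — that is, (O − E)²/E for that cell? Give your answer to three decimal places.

3.073

Row total (Variant B) = 40; column total (Bounce) = 32; N = 176.
Expected count E = 40 × 32 / 176 = 7.2727.
Contribution = (O − E)²/E = (12 − 7.2727)² / 7.2727 = 3.073.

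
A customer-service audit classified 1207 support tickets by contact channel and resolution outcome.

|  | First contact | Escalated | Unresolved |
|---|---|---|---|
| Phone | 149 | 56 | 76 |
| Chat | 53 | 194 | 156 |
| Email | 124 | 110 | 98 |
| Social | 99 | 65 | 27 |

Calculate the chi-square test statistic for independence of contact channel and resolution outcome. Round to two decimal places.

Row totals: 281, 403, 332, 191. Column totals: 425, 425, 357. Grand total N = 1207.
Expected counts (row total × column total / N):
  Phone, First contact: 281×425/1207 = 98.944
  Phone, Escalated: 281×425/1207 = 98.944
  Phone, Unresolved: 281×357/1207 = 83.113
  Chat, First contact: 403×425/1207 = 141.901
  Chat, Escalated: 403×425/1207 = 141.901
  Chat, Unresolved: 403×357/1207 = 119.197
  Email, First contact: 332×425/1207 = 116.901
  Email, Escalated: 332×425/1207 = 116.901
  Email, Unresolved: 332×357/1207 = 98.197
  Social, First contact: 191×425/1207 = 67.254
  Social, Escalated: 191×425/1207 = 67.254
  Social, Unresolved: 191×357/1207 = 56.493
Contributions (O − E)²/E:
  (149 − 98.944)²/98.944 = 25.3234
  (56 − 98.944)²/98.944 = 18.6387
  (76 − 83.113)²/83.113 = 0.6087
  (53 − 141.901)²/141.901 = 55.6965
  (194 − 141.901)²/141.901 = 19.1282
  (156 − 119.197)²/119.197 = 11.3632
  (124 − 116.901)²/116.901 = 0.4311
  (110 − 116.901)²/116.901 = 0.4074
  (98 − 98.197)²/98.197 = 0.0004
  (99 − 67.254)²/67.254 = 14.9851
  (65 − 67.254)²/67.254 = 0.0755
  (27 − 56.493)²/56.493 = 15.3973
χ² = 25.3234 + 18.6387 + 0.6087 + 55.6965 + 19.1282 + 11.3632 + 0.4311 + 0.4074 + 0.0004 + 14.9851 + 0.0755 + 15.3973 = 162.06

162.06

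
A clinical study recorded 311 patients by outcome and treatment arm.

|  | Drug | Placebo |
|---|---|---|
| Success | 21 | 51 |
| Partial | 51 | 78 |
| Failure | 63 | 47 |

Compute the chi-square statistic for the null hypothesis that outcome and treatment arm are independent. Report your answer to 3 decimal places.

Row totals: 72, 129, 110. Column totals: 135, 176. Grand total N = 311.
Expected counts (row total × column total / N):
  Success, Drug: 72×135/311 = 31.2540
  Success, Placebo: 72×176/311 = 40.7460
  Partial, Drug: 129×135/311 = 55.9968
  Partial, Placebo: 129×176/311 = 73.0032
  Failure, Drug: 110×135/311 = 47.7492
  Failure, Placebo: 110×176/311 = 62.2508
Contributions (O − E)²/E:
  (21 − 31.2540)²/31.2540 = 3.3642
  (51 − 40.7460)²/40.7460 = 2.5805
  (51 − 55.9968)²/55.9968 = 0.4459
  (78 − 73.0032)²/73.0032 = 0.3420
  (63 − 47.7492)²/47.7492 = 4.8710
  (47 − 62.2508)²/62.2508 = 3.7363
χ² = 3.3642 + 2.5805 + 0.4459 + 0.3420 + 4.8710 + 3.7363 = 15.340

15.340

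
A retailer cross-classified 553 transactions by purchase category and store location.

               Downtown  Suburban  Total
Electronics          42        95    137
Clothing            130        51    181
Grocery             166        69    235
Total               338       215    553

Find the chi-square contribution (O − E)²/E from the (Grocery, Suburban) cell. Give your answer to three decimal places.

5.475

Row total (Grocery) = 235; column total (Suburban) = 215; N = 553.
Expected count E = 235 × 215 / 553 = 91.3653.
Contribution = (O − E)²/E = (69 − 91.3653)² / 91.3653 = 5.475.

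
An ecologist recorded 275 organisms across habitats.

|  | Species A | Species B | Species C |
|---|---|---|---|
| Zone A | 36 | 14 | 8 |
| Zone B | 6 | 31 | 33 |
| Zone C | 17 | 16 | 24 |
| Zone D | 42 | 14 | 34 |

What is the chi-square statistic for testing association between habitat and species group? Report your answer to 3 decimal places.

51.622

Row totals: 58, 70, 57, 90. Column totals: 101, 75, 99. Grand total N = 275.
Expected counts (row total × column total / N):
  Zone A, Species A: 58×101/275 = 21.3018
  Zone A, Species B: 58×75/275 = 15.8182
  Zone A, Species C: 58×99/275 = 20.8800
  Zone B, Species A: 70×101/275 = 25.7091
  Zone B, Species B: 70×75/275 = 19.0909
  Zone B, Species C: 70×99/275 = 25.2000
  Zone C, Species A: 57×101/275 = 20.9345
  Zone C, Species B: 57×75/275 = 15.5455
  Zone C, Species C: 57×99/275 = 20.5200
  Zone D, Species A: 90×101/275 = 33.0545
  Zone D, Species B: 90×75/275 = 24.5455
  Zone D, Species C: 90×99/275 = 32.4000
Contributions (O − E)²/E:
  (36 − 21.3018)²/21.3018 = 10.1417
  (14 − 15.8182)²/15.8182 = 0.2090
  (8 − 20.8800)²/20.8800 = 7.9451
  (6 − 25.7091)²/25.7091 = 15.1094
  (31 − 19.0909)²/19.0909 = 7.4290
  (33 − 25.2000)²/25.2000 = 2.4143
  (17 − 20.9345)²/20.9345 = 0.7395
  (16 − 15.5455)²/15.5455 = 0.0133
  (24 − 20.5200)²/20.5200 = 0.5902
  (42 − 33.0545)²/33.0545 = 2.4209
  (14 − 24.5455)²/24.5455 = 4.5307
  (34 − 32.4000)²/32.4000 = 0.0790
χ² = 10.1417 + 0.2090 + 7.9451 + 15.1094 + 7.4290 + 2.4143 + 0.7395 + 0.0133 + 0.5902 + 2.4209 + 4.5307 + 0.0790 = 51.622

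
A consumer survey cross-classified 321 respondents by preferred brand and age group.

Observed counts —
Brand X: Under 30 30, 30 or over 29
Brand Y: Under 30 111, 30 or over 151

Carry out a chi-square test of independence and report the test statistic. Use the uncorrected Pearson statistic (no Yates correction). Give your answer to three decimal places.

Row totals: 59, 262. Column totals: 141, 180. Grand total N = 321.
Expected counts (row total × column total / N):
  Brand X, Under 30: 59×141/321 = 25.9159
  Brand X, 30 or over: 59×180/321 = 33.0841
  Brand Y, Under 30: 262×141/321 = 115.0841
  Brand Y, 30 or over: 262×180/321 = 146.9159
Contributions (O − E)²/E:
  (30 − 25.9159)²/25.9159 = 0.6436
  (29 − 33.0841)²/33.0841 = 0.5042
  (111 − 115.0841)²/115.0841 = 0.1449
  (151 − 146.9159)²/146.9159 = 0.1135
χ² = 0.6436 + 0.5042 + 0.1449 + 0.1135 = 1.406

1.406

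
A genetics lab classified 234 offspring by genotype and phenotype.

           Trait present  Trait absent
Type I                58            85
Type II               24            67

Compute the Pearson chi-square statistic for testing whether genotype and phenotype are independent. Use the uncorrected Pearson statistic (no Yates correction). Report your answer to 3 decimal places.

Row totals: 143, 91. Column totals: 82, 152. Grand total N = 234.
Expected counts (row total × column total / N):
  Type I, Trait present: 143×82/234 = 50.1111
  Type I, Trait absent: 143×152/234 = 92.8889
  Type II, Trait present: 91×82/234 = 31.8889
  Type II, Trait absent: 91×152/234 = 59.1111
Contributions (O − E)²/E:
  (58 − 50.1111)²/50.1111 = 1.2419
  (85 − 92.8889)²/92.8889 = 0.6700
  (24 − 31.8889)²/31.8889 = 1.9516
  (67 − 59.1111)²/59.1111 = 1.0528
χ² = 1.2419 + 0.6700 + 1.9516 + 1.0528 = 4.916

4.916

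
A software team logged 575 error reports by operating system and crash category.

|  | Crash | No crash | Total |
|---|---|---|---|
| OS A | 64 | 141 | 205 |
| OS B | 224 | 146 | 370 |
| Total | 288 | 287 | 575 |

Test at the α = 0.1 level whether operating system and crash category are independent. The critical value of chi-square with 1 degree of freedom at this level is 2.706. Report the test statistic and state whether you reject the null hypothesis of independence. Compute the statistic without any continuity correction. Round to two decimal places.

45.36; reject H₀

Grand total N = 575.
Expected counts (row total × column total / N):
  OS A, Crash: 205×288/575 = 102.678
  OS A, No crash: 205×287/575 = 102.322
  OS B, Crash: 370×288/575 = 185.322
  OS B, No crash: 370×287/575 = 184.678
Contributions (O − E)²/E:
  (64 − 102.678)²/102.678 = 14.5697
  (141 − 102.322)²/102.322 = 14.6204
  (224 − 185.322)²/185.322 = 8.0724
  (146 − 184.678)²/184.678 = 8.1005
χ² = 14.5697 + 14.6204 + 8.0724 + 8.1005 = 45.36
df = (2−1)(2−1) = 1. Since 45.36 > 2.706, reject the null hypothesis of independence at α = 0.1.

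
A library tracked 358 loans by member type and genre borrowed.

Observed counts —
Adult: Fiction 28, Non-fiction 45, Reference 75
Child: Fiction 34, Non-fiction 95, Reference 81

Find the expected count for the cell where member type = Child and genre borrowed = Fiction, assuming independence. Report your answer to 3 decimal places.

36.369

Row total (Child) = 210; column total (Fiction) = 62; grand total N = 358.
Expected count = (row total × column total) / N = 210 × 62 / 358 = 36.369.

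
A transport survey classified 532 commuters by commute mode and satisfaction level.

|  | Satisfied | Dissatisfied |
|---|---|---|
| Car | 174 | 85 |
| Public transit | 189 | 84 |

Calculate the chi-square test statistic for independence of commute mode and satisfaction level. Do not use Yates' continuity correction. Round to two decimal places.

Row totals: 259, 273. Column totals: 363, 169. Grand total N = 532.
Expected counts (row total × column total / N):
  Car, Satisfied: 259×363/532 = 176.724
  Car, Dissatisfied: 259×169/532 = 82.276
  Public transit, Satisfied: 273×363/532 = 186.276
  Public transit, Dissatisfied: 273×169/532 = 86.724
Contributions (O − E)²/E:
  (174 − 176.724)²/176.724 = 0.0420
  (85 − 82.276)²/82.276 = 0.0902
  (189 − 186.276)²/186.276 = 0.0398
  (84 − 86.724)²/86.724 = 0.0856
χ² = 0.0420 + 0.0902 + 0.0398 + 0.0856 = 0.26

0.26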